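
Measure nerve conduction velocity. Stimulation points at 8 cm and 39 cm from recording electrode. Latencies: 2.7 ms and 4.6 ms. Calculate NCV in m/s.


Distance = (39 - 8) / 100 = 0.31 m
dt = (4.6 - 2.7) / 1000 = 0.0019 s
NCV = dist / dt = 163.2 m/s


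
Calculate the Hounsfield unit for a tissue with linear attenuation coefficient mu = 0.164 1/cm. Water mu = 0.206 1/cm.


HU = ((mu_tissue - mu_water) / mu_water) * 1000
HU = ((0.164 - 0.206) / 0.206) * 1000
HU = -203.9


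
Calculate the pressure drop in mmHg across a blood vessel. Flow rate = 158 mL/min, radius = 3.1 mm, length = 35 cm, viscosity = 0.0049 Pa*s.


dP = 8*mu*L*Q / (pi*r^4)
Q = 158 mL/min = 2.63333e-06 m^3/s
dP = 124.527 Pa = 124.527 / 133.322 mmHg = 0.934 mmHg


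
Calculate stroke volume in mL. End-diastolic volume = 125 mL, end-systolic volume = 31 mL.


SV = EDV - ESV
SV = 125 - 31
SV = 94 mL


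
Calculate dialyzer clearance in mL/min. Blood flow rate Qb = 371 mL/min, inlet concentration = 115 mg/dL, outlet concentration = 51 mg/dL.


K = Qb * (Cb_in - Cb_out) / Cb_in
K = 371 * (115 - 51) / 115
K = 206.5 mL/min


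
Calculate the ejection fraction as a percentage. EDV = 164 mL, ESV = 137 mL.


SV = EDV - ESV = 164 - 137 = 27 mL
EF = SV/EDV * 100 = 27/164 * 100
EF = 16.46%


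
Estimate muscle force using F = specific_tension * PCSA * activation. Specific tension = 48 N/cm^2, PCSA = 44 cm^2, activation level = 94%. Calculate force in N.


F = sigma * PCSA * activation
F = 48 * 44 * 0.94
F = 1985 N


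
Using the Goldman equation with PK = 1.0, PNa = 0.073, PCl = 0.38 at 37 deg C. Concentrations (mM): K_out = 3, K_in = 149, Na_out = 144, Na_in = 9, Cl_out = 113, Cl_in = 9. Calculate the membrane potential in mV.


Vm = (RT/F)*ln((PK*Ko + PNa*Nao + PCl*Cli)/(PK*Ki + PNa*Nai + PCl*Clo))
Numer = 16.932, Denom = 192.597
Vm = -64.98 mV


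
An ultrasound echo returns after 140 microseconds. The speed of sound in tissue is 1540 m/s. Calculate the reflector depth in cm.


depth = c * t / 2
t = 140 us = 1.4000e-04 s
depth = 1540 * 1.4000e-04 / 2
depth = 0.1078 m = 10.78 cm


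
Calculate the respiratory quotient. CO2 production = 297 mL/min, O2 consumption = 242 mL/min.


RQ = VCO2 / VO2
RQ = 297 / 242
RQ = 1.227


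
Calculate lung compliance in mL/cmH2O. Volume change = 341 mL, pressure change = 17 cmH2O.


C = dV / dP
C = 341 / 17
C = 20.06 mL/cmH2O


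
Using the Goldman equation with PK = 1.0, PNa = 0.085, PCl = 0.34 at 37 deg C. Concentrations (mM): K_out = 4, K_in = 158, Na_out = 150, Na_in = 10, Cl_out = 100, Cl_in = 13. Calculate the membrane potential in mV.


Vm = (RT/F)*ln((PK*Ko + PNa*Nao + PCl*Cli)/(PK*Ki + PNa*Nai + PCl*Clo))
Numer = 21.17, Denom = 192.85
Vm = -59.04 mV


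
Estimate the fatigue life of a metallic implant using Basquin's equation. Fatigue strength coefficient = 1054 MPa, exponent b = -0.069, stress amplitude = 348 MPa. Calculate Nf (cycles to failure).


sigma_a = sigma_f' * (2Nf)^b
2Nf = (sigma_a/sigma_f')^(1/b)
2Nf = (348/1054)^(1/-0.069)
2Nf = 9436314.8
Nf = 4.7182e+06


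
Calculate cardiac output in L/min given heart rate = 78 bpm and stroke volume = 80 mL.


CO = HR * SV
CO = 78 * 80 / 1000
CO = 6.24 L/min


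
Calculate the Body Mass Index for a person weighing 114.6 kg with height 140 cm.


BMI = weight / height^2
height = 140 cm = 1.4 m
BMI = 114.6 / 1.4^2
BMI = 58.47 kg/m^2


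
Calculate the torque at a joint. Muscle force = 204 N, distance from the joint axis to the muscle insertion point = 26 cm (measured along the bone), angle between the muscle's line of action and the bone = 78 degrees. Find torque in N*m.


Torque = F * d * sin(theta)   (moment arm = d*sin(theta))
d = 26 cm = 0.26 m
Torque = 204 * 0.26 * sin(78)
Torque = 51.88 N*m


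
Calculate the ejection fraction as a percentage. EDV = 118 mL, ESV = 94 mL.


SV = EDV - ESV = 118 - 94 = 24 mL
EF = SV/EDV * 100 = 24/118 * 100
EF = 20.34%


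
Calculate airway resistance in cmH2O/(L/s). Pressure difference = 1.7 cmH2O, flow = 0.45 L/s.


R = dP / flow
R = 1.7 / 0.45
R = 3.778 cmH2O/(L/s)


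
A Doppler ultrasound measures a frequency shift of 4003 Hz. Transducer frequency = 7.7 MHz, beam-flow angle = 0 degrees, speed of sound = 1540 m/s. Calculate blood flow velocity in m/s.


v = fd * c / (2 * f0 * cos(theta))
v = 4003 * 1540 / (2 * 7.7000e+06 * cos(0))
v = 0.4003 m/s


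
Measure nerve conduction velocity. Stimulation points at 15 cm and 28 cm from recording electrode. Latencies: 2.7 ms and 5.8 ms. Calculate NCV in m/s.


Distance = (28 - 15) / 100 = 0.13 m
dt = (5.8 - 2.7) / 1000 = 0.0031 s
NCV = dist / dt = 41.94 m/s


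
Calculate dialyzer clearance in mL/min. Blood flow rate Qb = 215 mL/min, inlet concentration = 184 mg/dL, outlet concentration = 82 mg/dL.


K = Qb * (Cb_in - Cb_out) / Cb_in
K = 215 * (184 - 82) / 184
K = 119.2 mL/min


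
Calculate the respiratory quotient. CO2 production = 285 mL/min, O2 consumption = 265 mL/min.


RQ = VCO2 / VO2
RQ = 285 / 265
RQ = 1.075


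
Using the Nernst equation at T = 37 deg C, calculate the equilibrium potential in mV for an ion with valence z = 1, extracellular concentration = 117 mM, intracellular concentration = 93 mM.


E = (RT/(zF)) * ln(C_out/C_in)
T = 37 + 273.15 = 310.15 K
E = (8.314 * 310.15 / (1 * 96485)) * ln(117/93)
E = 6.135 mV


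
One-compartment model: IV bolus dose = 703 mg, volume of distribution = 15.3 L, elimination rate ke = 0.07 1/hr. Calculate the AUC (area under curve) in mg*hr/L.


C0 = Dose/Vd = 703/15.3 = 45.9477 mg/L
AUC = C0/ke = 45.9477/0.07
AUC = 656.4 mg*hr/L


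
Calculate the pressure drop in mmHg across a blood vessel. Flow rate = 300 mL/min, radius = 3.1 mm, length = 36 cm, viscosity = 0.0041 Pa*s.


dP = 8*mu*L*Q / (pi*r^4)
Q = 300 mL/min = 5e-06 m^3/s
dP = 203.493 Pa = 203.493 / 133.322 mmHg = 1.526 mmHg


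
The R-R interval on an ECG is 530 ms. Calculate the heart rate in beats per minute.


HR = 60 / RR_interval(s)
RR = 530 ms = 0.53 s
HR = 60 / 0.53 = 113.2 bpm


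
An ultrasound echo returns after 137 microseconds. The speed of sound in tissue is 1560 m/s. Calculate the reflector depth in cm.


depth = c * t / 2
t = 137 us = 1.3700e-04 s
depth = 1560 * 1.3700e-04 / 2
depth = 0.10686 m = 10.686 cm


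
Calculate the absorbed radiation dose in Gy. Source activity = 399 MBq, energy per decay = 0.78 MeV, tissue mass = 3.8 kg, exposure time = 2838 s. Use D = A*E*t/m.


A = 399 MBq = 3.9900e+08 Bq
E = 0.78 MeV = 1.24956e-13 J
D = A*E*t/m = 3.9900e+08*1.24956e-13*2838/3.8
D = 0.03724 Gy


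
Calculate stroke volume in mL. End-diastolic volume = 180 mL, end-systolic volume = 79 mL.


SV = EDV - ESV
SV = 180 - 79
SV = 101 mL


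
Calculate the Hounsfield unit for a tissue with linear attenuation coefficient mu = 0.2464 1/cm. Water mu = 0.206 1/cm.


HU = ((mu_tissue - mu_water) / mu_water) * 1000
HU = ((0.2464 - 0.206) / 0.206) * 1000
HU = 196.1


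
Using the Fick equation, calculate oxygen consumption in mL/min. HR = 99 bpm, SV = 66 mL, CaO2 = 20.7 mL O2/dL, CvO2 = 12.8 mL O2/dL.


CO = HR*SV = 99*66/1000 = 6.534 L/min
a-v O2 diff = 20.7 - 12.8 = 7.9 mL/dL
VO2 = CO * (CaO2-CvO2) * 10 dL/L
VO2 = 6.534 * 7.9 * 10
VO2 = 516.2 mL/min


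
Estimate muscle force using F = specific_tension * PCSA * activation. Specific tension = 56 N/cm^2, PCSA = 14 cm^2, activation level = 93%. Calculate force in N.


F = sigma * PCSA * activation
F = 56 * 14 * 0.93
F = 729.1 N


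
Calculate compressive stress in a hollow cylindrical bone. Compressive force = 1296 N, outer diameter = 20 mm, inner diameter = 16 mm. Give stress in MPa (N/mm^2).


A = pi*(r_o^2 - r_i^2)
r_o = 10 mm, r_i = 8 mm
A = 113.097 mm^2
sigma = F/A = 1296 / 113.097
sigma = 11.46 MPa


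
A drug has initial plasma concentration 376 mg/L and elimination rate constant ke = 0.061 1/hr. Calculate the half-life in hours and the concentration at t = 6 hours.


t_half = ln(2) / ke = 0.693147 / 0.061 = 11.36 hr
C(t) = C0 * exp(-ke*t) = 376 * exp(-0.061*6)
C(6) = 260.8 mg/L


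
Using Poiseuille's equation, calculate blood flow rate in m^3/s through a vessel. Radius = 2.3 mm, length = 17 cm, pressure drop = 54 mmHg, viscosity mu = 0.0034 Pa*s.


Q = pi*r^4*dP / (8*mu*L)
r = 0.0023 m, L = 0.17 m
dP = 54 mmHg = 7199.388 Pa
Q = 1.3688e-04 m^3/s


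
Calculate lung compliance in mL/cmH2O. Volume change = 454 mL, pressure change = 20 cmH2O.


C = dV / dP
C = 454 / 20
C = 22.7 mL/cmH2O


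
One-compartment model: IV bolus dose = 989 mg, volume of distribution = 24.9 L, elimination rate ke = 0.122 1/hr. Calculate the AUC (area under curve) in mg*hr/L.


C0 = Dose/Vd = 989/24.9 = 39.7189 mg/L
AUC = C0/ke = 39.7189/0.122
AUC = 325.6 mg*hr/L


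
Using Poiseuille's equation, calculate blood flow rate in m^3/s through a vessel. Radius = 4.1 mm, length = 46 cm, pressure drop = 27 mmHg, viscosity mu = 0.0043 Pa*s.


Q = pi*r^4*dP / (8*mu*L)
r = 0.0041 m, L = 0.46 m
dP = 27 mmHg = 3599.694 Pa
Q = 2.0195e-04 m^3/s


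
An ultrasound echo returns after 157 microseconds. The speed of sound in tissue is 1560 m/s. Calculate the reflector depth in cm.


depth = c * t / 2
t = 157 us = 1.5700e-04 s
depth = 1560 * 1.5700e-04 / 2
depth = 0.12246 m = 12.246 cm


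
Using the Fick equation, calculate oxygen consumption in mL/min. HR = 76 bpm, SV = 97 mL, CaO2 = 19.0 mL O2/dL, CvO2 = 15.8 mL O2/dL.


CO = HR*SV = 76*97/1000 = 7.372 L/min
a-v O2 diff = 19.0 - 15.8 = 3.2 mL/dL
VO2 = CO * (CaO2-CvO2) * 10 dL/L
VO2 = 7.372 * 3.2 * 10
VO2 = 235.9 mL/min


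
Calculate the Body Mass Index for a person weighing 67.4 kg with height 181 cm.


BMI = weight / height^2
height = 181 cm = 1.81 m
BMI = 67.4 / 1.81^2
BMI = 20.57 kg/m^2


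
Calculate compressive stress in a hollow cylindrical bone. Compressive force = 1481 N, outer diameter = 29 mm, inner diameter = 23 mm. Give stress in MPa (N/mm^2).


A = pi*(r_o^2 - r_i^2)
r_o = 14.5 mm, r_i = 11.5 mm
A = 245.044 mm^2
sigma = F/A = 1481 / 245.044
sigma = 6.044 MPa


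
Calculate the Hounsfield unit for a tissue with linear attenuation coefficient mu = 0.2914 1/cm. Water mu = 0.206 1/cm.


HU = ((mu_tissue - mu_water) / mu_water) * 1000
HU = ((0.2914 - 0.206) / 0.206) * 1000
HU = 414.6


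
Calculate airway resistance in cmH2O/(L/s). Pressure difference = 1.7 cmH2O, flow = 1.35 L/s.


R = dP / flow
R = 1.7 / 1.35
R = 1.259 cmH2O/(L/s)


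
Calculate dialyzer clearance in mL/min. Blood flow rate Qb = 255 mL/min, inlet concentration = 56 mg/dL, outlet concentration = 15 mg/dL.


K = Qb * (Cb_in - Cb_out) / Cb_in
K = 255 * (56 - 15) / 56
K = 186.7 mL/min


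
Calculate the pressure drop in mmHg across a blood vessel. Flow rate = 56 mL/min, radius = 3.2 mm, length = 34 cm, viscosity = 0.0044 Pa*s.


dP = 8*mu*L*Q / (pi*r^4)
Q = 56 mL/min = 9.33333e-07 m^3/s
dP = 33.9085 Pa = 33.9085 / 133.322 mmHg = 0.2543 mmHg


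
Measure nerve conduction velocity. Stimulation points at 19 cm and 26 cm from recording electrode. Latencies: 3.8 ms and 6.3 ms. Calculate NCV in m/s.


Distance = (26 - 19) / 100 = 0.07 m
dt = (6.3 - 3.8) / 1000 = 0.0025 s
NCV = dist / dt = 28 m/s


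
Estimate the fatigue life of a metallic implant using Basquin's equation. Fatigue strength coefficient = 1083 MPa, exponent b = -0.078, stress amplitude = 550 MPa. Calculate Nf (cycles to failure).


sigma_a = sigma_f' * (2Nf)^b
2Nf = (sigma_a/sigma_f')^(1/b)
2Nf = (550/1083)^(1/-0.078)
2Nf = 5924.3136
Nf = 2962


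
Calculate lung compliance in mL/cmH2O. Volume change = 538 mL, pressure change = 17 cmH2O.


C = dV / dP
C = 538 / 17
C = 31.65 mL/cmH2O


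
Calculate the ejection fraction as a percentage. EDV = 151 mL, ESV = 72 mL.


SV = EDV - ESV = 151 - 72 = 79 mL
EF = SV/EDV * 100 = 79/151 * 100
EF = 52.32%


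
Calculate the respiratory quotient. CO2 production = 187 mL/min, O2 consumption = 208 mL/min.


RQ = VCO2 / VO2
RQ = 187 / 208
RQ = 0.899


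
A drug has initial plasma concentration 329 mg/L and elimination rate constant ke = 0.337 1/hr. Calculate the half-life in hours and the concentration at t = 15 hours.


t_half = ln(2) / ke = 0.693147 / 0.337 = 2.057 hr
C(t) = C0 * exp(-ke*t) = 329 * exp(-0.337*15)
C(15) = 2.098 mg/L


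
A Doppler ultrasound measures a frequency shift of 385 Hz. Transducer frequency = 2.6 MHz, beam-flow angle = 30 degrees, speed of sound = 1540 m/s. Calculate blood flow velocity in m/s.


v = fd * c / (2 * f0 * cos(theta))
v = 385 * 1540 / (2 * 2.6000e+06 * cos(30))
v = 0.1317 m/s


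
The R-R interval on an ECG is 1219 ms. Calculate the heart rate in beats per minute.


HR = 60 / RR_interval(s)
RR = 1219 ms = 1.219 s
HR = 60 / 1.219 = 49.22 bpm


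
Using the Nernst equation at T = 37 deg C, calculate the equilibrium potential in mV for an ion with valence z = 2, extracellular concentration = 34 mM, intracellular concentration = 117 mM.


E = (RT/(zF)) * ln(C_out/C_in)
T = 37 + 273.15 = 310.15 K
E = (8.314 * 310.15 / (2 * 96485)) * ln(34/117)
E = -16.51 mV


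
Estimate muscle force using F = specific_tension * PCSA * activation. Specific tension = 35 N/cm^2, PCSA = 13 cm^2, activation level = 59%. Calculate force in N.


F = sigma * PCSA * activation
F = 35 * 13 * 0.59
F = 268.4 N


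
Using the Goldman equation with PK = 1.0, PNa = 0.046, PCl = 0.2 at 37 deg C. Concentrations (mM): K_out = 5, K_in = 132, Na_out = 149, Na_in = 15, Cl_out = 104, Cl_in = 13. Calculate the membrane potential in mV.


Vm = (RT/F)*ln((PK*Ko + PNa*Nao + PCl*Cli)/(PK*Ki + PNa*Nai + PCl*Clo))
Numer = 14.454, Denom = 153.49
Vm = -63.14 mV


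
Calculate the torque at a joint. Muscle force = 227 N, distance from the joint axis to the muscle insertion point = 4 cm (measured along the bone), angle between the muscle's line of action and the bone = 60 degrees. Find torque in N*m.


Torque = F * d * sin(theta)   (moment arm = d*sin(theta))
d = 4 cm = 0.04 m
Torque = 227 * 0.04 * sin(60)
Torque = 7.864 N*m


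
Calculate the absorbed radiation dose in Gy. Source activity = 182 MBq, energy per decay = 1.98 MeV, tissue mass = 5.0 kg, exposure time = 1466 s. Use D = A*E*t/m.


A = 182 MBq = 1.8200e+08 Bq
E = 1.98 MeV = 3.17196e-13 J
D = A*E*t/m = 1.8200e+08*3.17196e-13*1466/5.0
D = 0.01693 Gy


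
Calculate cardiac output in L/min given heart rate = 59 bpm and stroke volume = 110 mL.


CO = HR * SV
CO = 59 * 110 / 1000
CO = 6.49 L/min


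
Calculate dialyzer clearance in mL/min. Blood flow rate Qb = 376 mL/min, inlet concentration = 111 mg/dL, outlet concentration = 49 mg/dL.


K = Qb * (Cb_in - Cb_out) / Cb_in
K = 376 * (111 - 49) / 111
K = 210 mL/min


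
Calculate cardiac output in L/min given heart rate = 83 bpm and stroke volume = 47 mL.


CO = HR * SV
CO = 83 * 47 / 1000
CO = 3.901 L/min


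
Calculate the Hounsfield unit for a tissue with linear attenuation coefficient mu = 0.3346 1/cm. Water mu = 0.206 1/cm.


HU = ((mu_tissue - mu_water) / mu_water) * 1000
HU = ((0.3346 - 0.206) / 0.206) * 1000
HU = 624.3


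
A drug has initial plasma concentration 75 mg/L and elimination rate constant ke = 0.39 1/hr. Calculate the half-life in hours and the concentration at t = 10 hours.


t_half = ln(2) / ke = 0.693147 / 0.39 = 1.777 hr
C(t) = C0 * exp(-ke*t) = 75 * exp(-0.39*10)
C(10) = 1.518 mg/L


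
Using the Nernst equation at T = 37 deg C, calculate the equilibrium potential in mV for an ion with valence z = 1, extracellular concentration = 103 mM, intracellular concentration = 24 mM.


E = (RT/(zF)) * ln(C_out/C_in)
T = 37 + 273.15 = 310.15 K
E = (8.314 * 310.15 / (1 * 96485)) * ln(103/24)
E = 38.93 mV


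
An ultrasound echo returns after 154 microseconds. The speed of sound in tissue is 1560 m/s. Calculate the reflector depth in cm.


depth = c * t / 2
t = 154 us = 1.5400e-04 s
depth = 1560 * 1.5400e-04 / 2
depth = 0.12012 m = 12.012 cm


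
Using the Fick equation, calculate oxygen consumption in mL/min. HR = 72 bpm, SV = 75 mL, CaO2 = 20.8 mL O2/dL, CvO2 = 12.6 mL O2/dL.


CO = HR*SV = 72*75/1000 = 5.4 L/min
a-v O2 diff = 20.8 - 12.6 = 8.2 mL/dL
VO2 = CO * (CaO2-CvO2) * 10 dL/L
VO2 = 5.4 * 8.2 * 10
VO2 = 442.8 mL/min


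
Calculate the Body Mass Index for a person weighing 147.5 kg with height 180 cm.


BMI = weight / height^2
height = 180 cm = 1.8 m
BMI = 147.5 / 1.8^2
BMI = 45.52 kg/m^2


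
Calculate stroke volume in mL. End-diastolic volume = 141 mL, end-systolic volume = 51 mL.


SV = EDV - ESV
SV = 141 - 51
SV = 90 mL


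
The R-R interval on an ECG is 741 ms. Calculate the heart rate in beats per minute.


HR = 60 / RR_interval(s)
RR = 741 ms = 0.741 s
HR = 60 / 0.741 = 80.97 bpm


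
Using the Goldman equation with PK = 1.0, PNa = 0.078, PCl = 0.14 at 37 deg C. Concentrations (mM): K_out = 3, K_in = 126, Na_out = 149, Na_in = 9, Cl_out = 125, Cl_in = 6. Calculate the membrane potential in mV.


Vm = (RT/F)*ln((PK*Ko + PNa*Nao + PCl*Cli)/(PK*Ki + PNa*Nai + PCl*Clo))
Numer = 15.462, Denom = 144.202
Vm = -59.67 mV


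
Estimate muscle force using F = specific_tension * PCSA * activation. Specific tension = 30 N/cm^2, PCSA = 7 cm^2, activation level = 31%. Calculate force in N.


F = sigma * PCSA * activation
F = 30 * 7 * 0.31
F = 65.1 N


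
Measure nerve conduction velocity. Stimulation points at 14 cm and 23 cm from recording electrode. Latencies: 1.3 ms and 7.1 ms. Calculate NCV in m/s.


Distance = (23 - 14) / 100 = 0.09 m
dt = (7.1 - 1.3) / 1000 = 0.0058 s
NCV = dist / dt = 15.52 m/s


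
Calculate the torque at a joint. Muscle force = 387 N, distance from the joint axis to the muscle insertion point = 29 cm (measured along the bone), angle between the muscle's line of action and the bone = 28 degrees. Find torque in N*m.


Torque = F * d * sin(theta)   (moment arm = d*sin(theta))
d = 29 cm = 0.29 m
Torque = 387 * 0.29 * sin(28)
Torque = 52.69 N*m


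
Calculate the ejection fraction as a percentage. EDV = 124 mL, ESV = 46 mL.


SV = EDV - ESV = 124 - 46 = 78 mL
EF = SV/EDV * 100 = 78/124 * 100
EF = 62.9%


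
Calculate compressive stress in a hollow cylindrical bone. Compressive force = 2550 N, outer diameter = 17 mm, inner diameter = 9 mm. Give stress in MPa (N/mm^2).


A = pi*(r_o^2 - r_i^2)
r_o = 8.5 mm, r_i = 4.5 mm
A = 163.363 mm^2
sigma = F/A = 2550 / 163.363
sigma = 15.61 MPa


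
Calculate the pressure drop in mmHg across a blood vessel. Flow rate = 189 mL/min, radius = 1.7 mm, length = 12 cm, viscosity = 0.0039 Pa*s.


dP = 8*mu*L*Q / (pi*r^4)
Q = 189 mL/min = 3.15e-06 m^3/s
dP = 449.47 Pa = 449.47 / 133.322 mmHg = 3.371 mmHg


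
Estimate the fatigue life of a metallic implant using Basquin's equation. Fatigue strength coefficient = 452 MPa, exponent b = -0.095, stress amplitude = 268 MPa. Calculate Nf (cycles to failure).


sigma_a = sigma_f' * (2Nf)^b
2Nf = (sigma_a/sigma_f')^(1/b)
2Nf = (268/452)^(1/-0.095)
2Nf = 245.19522
Nf = 122.6


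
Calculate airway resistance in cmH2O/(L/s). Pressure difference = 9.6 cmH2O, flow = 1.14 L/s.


R = dP / flow
R = 9.6 / 1.14
R = 8.421 cmH2O/(L/s)


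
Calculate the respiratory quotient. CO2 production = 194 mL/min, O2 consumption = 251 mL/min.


RQ = VCO2 / VO2
RQ = 194 / 251
RQ = 0.7729


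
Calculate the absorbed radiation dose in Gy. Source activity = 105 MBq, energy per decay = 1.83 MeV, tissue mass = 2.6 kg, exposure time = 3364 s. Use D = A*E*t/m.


A = 105 MBq = 1.0500e+08 Bq
E = 1.83 MeV = 2.93166e-13 J
D = A*E*t/m = 1.0500e+08*2.93166e-13*3364/2.6
D = 0.03983 Gy


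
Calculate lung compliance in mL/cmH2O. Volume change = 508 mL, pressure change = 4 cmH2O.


C = dV / dP
C = 508 / 4
C = 127 mL/cmH2O


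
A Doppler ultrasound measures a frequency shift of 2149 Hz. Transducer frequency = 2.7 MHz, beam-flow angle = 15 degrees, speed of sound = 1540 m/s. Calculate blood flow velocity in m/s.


v = fd * c / (2 * f0 * cos(theta))
v = 2149 * 1540 / (2 * 2.7000e+06 * cos(15))
v = 0.6345 m/s


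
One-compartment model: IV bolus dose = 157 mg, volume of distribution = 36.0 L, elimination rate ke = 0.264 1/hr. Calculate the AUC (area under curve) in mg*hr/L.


C0 = Dose/Vd = 157/36.0 = 4.36111 mg/L
AUC = C0/ke = 4.36111/0.264
AUC = 16.52 mg*hr/L


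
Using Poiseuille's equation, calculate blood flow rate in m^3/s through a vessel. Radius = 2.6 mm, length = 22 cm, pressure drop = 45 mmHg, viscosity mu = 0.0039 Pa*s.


Q = pi*r^4*dP / (8*mu*L)
r = 0.0026 m, L = 0.22 m
dP = 45 mmHg = 5999.49 Pa
Q = 1.2548e-04 m^3/s


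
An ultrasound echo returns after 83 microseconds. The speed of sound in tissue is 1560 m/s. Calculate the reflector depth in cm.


depth = c * t / 2
t = 83 us = 8.3000e-05 s
depth = 1560 * 8.3000e-05 / 2
depth = 0.06474 m = 6.474 cm


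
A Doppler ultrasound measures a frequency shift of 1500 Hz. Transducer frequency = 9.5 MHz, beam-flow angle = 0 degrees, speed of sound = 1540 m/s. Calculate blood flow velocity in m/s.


v = fd * c / (2 * f0 * cos(theta))
v = 1500 * 1540 / (2 * 9.5000e+06 * cos(0))
v = 0.1216 m/s


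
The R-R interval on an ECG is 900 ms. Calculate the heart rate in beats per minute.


HR = 60 / RR_interval(s)
RR = 900 ms = 0.9 s
HR = 60 / 0.9 = 66.67 bpm


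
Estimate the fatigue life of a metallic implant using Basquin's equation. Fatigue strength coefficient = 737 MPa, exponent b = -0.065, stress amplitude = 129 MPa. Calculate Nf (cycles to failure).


sigma_a = sigma_f' * (2Nf)^b
2Nf = (sigma_a/sigma_f')^(1/b)
2Nf = (129/737)^(1/-0.065)
2Nf = 4.4083239e+11
Nf = 2.2042e+11


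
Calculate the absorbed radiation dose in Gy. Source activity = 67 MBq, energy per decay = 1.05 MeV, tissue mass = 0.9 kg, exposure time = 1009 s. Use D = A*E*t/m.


A = 67 MBq = 6.7000e+07 Bq
E = 1.05 MeV = 1.6821e-13 J
D = A*E*t/m = 6.7000e+07*1.6821e-13*1009/0.9
D = 0.01264 Gy


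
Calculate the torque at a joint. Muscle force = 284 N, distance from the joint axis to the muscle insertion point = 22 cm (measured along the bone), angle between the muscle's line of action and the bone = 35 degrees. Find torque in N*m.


Torque = F * d * sin(theta)   (moment arm = d*sin(theta))
d = 22 cm = 0.22 m
Torque = 284 * 0.22 * sin(35)
Torque = 35.84 N*m


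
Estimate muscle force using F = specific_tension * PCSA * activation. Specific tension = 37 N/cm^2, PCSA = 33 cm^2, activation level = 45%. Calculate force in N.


F = sigma * PCSA * activation
F = 37 * 33 * 0.45
F = 549.5 N


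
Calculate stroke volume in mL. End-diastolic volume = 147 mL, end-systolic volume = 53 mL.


SV = EDV - ESV
SV = 147 - 53
SV = 94 mL


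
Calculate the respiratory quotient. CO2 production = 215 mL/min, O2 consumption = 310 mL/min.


RQ = VCO2 / VO2
RQ = 215 / 310
RQ = 0.6935


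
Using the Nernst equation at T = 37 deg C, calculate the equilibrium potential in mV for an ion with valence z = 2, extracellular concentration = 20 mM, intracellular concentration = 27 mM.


E = (RT/(zF)) * ln(C_out/C_in)
T = 37 + 273.15 = 310.15 K
E = (8.314 * 310.15 / (2 * 96485)) * ln(20/27)
E = -4.01 mV


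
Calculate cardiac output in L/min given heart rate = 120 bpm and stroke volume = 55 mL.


CO = HR * SV
CO = 120 * 55 / 1000
CO = 6.6 L/min


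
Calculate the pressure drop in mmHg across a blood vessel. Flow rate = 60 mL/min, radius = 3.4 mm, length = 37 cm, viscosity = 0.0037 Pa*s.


dP = 8*mu*L*Q / (pi*r^4)
Q = 60 mL/min = 1e-06 m^3/s
dP = 26.0872 Pa = 26.0872 / 133.322 mmHg = 0.1957 mmHg


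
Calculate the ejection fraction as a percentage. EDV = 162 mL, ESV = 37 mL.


SV = EDV - ESV = 162 - 37 = 125 mL
EF = SV/EDV * 100 = 125/162 * 100
EF = 77.16%


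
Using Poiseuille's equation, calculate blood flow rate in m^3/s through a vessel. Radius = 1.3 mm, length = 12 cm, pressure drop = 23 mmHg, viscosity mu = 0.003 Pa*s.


Q = pi*r^4*dP / (8*mu*L)
r = 0.0013 m, L = 0.12 m
dP = 23 mmHg = 3066.406 Pa
Q = 9.5535e-06 m^3/s


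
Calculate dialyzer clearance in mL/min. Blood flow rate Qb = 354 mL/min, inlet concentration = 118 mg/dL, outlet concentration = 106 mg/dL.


K = Qb * (Cb_in - Cb_out) / Cb_in
K = 354 * (118 - 106) / 118
K = 36 mL/min


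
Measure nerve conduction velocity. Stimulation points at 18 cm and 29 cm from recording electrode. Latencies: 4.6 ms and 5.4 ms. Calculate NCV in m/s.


Distance = (29 - 18) / 100 = 0.11 m
dt = (5.4 - 4.6) / 1000 = 8.0000e-04 s
NCV = dist / dt = 137.5 m/s


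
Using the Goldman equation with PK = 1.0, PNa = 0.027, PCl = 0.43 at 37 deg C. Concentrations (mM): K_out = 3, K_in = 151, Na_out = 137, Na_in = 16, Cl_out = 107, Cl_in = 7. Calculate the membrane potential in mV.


Vm = (RT/F)*ln((PK*Ko + PNa*Nao + PCl*Cli)/(PK*Ki + PNa*Nai + PCl*Clo))
Numer = 9.709, Denom = 197.442
Vm = -80.51 mV


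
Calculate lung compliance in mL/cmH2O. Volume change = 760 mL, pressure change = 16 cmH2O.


C = dV / dP
C = 760 / 16
C = 47.5 mL/cmH2O


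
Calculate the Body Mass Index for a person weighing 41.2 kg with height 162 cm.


BMI = weight / height^2
height = 162 cm = 1.62 m
BMI = 41.2 / 1.62^2
BMI = 15.7 kg/m^2


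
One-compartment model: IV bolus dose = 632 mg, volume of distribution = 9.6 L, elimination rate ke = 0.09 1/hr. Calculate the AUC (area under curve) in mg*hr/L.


C0 = Dose/Vd = 632/9.6 = 65.8333 mg/L
AUC = C0/ke = 65.8333/0.09
AUC = 731.5 mg*hr/L


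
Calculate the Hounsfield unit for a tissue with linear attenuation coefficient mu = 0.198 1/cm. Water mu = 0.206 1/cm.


HU = ((mu_tissue - mu_water) / mu_water) * 1000
HU = ((0.198 - 0.206) / 0.206) * 1000
HU = -38.83


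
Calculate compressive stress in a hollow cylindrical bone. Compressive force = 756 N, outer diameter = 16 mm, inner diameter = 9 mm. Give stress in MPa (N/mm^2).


A = pi*(r_o^2 - r_i^2)
r_o = 8 mm, r_i = 4.5 mm
A = 137.445 mm^2
sigma = F/A = 756 / 137.445
sigma = 5.5 MPa


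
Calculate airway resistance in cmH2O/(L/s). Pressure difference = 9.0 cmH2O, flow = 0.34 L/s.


R = dP / flow
R = 9.0 / 0.34
R = 26.47 cmH2O/(L/s)


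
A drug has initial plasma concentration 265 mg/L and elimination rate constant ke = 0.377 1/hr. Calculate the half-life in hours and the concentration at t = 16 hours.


t_half = ln(2) / ke = 0.693147 / 0.377 = 1.839 hr
C(t) = C0 * exp(-ke*t) = 265 * exp(-0.377*16)
C(16) = 0.6362 mg/L


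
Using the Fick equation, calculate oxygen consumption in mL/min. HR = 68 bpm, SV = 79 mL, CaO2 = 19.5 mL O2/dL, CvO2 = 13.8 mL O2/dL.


CO = HR*SV = 68*79/1000 = 5.372 L/min
a-v O2 diff = 19.5 - 13.8 = 5.7 mL/dL
VO2 = CO * (CaO2-CvO2) * 10 dL/L
VO2 = 5.372 * 5.7 * 10
VO2 = 306.2 mL/min


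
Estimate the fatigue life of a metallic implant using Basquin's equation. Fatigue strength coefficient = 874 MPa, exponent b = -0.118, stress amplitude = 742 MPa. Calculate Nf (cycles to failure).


sigma_a = sigma_f' * (2Nf)^b
2Nf = (sigma_a/sigma_f')^(1/b)
2Nf = (742/874)^(1/-0.118)
2Nf = 4.0050336
Nf = 2.003


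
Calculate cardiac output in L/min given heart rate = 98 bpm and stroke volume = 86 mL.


CO = HR * SV
CO = 98 * 86 / 1000
CO = 8.428 L/min


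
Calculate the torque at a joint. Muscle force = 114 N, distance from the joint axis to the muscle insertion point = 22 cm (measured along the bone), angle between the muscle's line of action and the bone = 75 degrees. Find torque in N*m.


Torque = F * d * sin(theta)   (moment arm = d*sin(theta))
d = 22 cm = 0.22 m
Torque = 114 * 0.22 * sin(75)
Torque = 24.23 N*m


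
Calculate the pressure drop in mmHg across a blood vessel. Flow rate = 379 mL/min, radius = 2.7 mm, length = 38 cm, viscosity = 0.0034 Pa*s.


dP = 8*mu*L*Q / (pi*r^4)
Q = 379 mL/min = 6.31667e-06 m^3/s
dP = 391.053 Pa = 391.053 / 133.322 mmHg = 2.933 mmHg


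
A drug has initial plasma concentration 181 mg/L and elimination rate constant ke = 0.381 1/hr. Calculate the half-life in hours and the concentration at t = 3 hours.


t_half = ln(2) / ke = 0.693147 / 0.381 = 1.819 hr
C(t) = C0 * exp(-ke*t) = 181 * exp(-0.381*3)
C(3) = 57.71 mg/L


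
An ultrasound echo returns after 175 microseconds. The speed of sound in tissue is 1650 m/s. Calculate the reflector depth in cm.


depth = c * t / 2
t = 175 us = 1.7500e-04 s
depth = 1650 * 1.7500e-04 / 2
depth = 0.144375 m = 14.4375 cm


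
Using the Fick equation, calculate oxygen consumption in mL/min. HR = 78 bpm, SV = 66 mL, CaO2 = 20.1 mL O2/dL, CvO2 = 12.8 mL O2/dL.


CO = HR*SV = 78*66/1000 = 5.148 L/min
a-v O2 diff = 20.1 - 12.8 = 7.3 mL/dL
VO2 = CO * (CaO2-CvO2) * 10 dL/L
VO2 = 5.148 * 7.3 * 10
VO2 = 375.8 mL/min


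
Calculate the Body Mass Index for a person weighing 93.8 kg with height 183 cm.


BMI = weight / height^2
height = 183 cm = 1.83 m
BMI = 93.8 / 1.83^2
BMI = 28.01 kg/m^2


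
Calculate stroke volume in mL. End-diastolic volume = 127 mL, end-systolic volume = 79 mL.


SV = EDV - ESV
SV = 127 - 79
SV = 48 mL


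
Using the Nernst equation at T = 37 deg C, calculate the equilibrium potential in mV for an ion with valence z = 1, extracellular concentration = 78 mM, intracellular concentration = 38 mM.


E = (RT/(zF)) * ln(C_out/C_in)
T = 37 + 273.15 = 310.15 K
E = (8.314 * 310.15 / (1 * 96485)) * ln(78/38)
E = 19.22 mV


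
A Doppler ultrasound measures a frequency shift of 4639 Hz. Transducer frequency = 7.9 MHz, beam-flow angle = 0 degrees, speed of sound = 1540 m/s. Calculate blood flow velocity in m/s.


v = fd * c / (2 * f0 * cos(theta))
v = 4639 * 1540 / (2 * 7.9000e+06 * cos(0))
v = 0.4522 m/s


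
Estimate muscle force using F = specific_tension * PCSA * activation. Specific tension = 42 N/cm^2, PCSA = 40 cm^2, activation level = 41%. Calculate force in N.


F = sigma * PCSA * activation
F = 42 * 40 * 0.41
F = 688.8 N


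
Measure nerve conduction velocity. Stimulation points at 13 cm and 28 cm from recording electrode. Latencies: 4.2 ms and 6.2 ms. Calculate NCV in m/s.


Distance = (28 - 13) / 100 = 0.15 m
dt = (6.2 - 4.2) / 1000 = 0.002 s
NCV = dist / dt = 75 m/s


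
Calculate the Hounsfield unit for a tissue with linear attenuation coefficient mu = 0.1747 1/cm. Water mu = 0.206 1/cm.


HU = ((mu_tissue - mu_water) / mu_water) * 1000
HU = ((0.1747 - 0.206) / 0.206) * 1000
HU = -151.9


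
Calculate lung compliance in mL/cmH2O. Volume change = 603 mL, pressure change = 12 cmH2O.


C = dV / dP
C = 603 / 12
C = 50.25 mL/cmH2O


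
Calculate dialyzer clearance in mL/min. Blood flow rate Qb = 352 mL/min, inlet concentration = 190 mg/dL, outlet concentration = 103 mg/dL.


K = Qb * (Cb_in - Cb_out) / Cb_in
K = 352 * (190 - 103) / 190
K = 161.2 mL/min


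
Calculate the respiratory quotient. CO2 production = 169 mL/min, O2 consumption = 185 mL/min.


RQ = VCO2 / VO2
RQ = 169 / 185
RQ = 0.9135


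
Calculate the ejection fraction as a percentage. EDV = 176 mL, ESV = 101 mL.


SV = EDV - ESV = 176 - 101 = 75 mL
EF = SV/EDV * 100 = 75/176 * 100
EF = 42.61%


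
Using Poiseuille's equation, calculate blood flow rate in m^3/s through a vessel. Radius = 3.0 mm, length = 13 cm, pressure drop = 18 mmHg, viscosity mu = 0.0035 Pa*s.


Q = pi*r^4*dP / (8*mu*L)
r = 0.003 m, L = 0.13 m
dP = 18 mmHg = 2399.796 Pa
Q = 1.6777e-04 m^3/s


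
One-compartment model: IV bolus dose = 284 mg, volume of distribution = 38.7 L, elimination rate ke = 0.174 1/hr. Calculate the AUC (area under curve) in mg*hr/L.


C0 = Dose/Vd = 284/38.7 = 7.3385 mg/L
AUC = C0/ke = 7.3385/0.174
AUC = 42.18 mg*hr/L


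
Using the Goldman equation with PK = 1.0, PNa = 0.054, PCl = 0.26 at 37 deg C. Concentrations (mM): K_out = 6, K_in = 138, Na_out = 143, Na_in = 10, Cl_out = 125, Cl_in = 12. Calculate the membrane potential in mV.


Vm = (RT/F)*ln((PK*Ko + PNa*Nao + PCl*Cli)/(PK*Ki + PNa*Nai + PCl*Clo))
Numer = 16.842, Denom = 171.04
Vm = -61.95 mV


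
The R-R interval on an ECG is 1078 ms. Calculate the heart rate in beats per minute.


HR = 60 / RR_interval(s)
RR = 1078 ms = 1.078 s
HR = 60 / 1.078 = 55.66 bpm


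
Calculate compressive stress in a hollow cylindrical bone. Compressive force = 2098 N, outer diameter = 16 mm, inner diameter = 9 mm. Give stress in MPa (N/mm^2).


A = pi*(r_o^2 - r_i^2)
r_o = 8 mm, r_i = 4.5 mm
A = 137.445 mm^2
sigma = F/A = 2098 / 137.445
sigma = 15.26 MPa


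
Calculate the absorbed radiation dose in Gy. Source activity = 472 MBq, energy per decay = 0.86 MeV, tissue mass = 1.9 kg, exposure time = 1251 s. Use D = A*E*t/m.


A = 472 MBq = 4.7200e+08 Bq
E = 0.86 MeV = 1.37772e-13 J
D = A*E*t/m = 4.7200e+08*1.37772e-13*1251/1.9
D = 0.04282 Gy


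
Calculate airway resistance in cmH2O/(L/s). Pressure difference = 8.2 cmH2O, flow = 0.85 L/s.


R = dP / flow
R = 8.2 / 0.85
R = 9.647 cmH2O/(L/s)


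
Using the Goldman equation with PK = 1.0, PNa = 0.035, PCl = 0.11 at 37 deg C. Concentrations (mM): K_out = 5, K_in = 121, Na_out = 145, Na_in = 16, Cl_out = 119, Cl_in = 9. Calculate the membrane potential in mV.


Vm = (RT/F)*ln((PK*Ko + PNa*Nao + PCl*Cli)/(PK*Ki + PNa*Nai + PCl*Clo))
Numer = 11.065, Denom = 134.65
Vm = -66.78 mV


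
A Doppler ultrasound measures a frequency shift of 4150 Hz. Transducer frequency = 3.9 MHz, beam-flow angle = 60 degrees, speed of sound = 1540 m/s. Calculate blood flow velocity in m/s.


v = fd * c / (2 * f0 * cos(theta))
v = 4150 * 1540 / (2 * 3.9000e+06 * cos(60))
v = 1.639 m/s


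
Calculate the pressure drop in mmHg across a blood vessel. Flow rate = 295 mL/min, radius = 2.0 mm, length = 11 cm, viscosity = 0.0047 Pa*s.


dP = 8*mu*L*Q / (pi*r^4)
Q = 295 mL/min = 4.91667e-06 m^3/s
dP = 404.559 Pa = 404.559 / 133.322 mmHg = 3.034 mmHg


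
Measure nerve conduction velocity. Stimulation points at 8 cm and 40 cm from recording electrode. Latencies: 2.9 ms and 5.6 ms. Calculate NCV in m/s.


Distance = (40 - 8) / 100 = 0.32 m
dt = (5.6 - 2.9) / 1000 = 0.0027 s
NCV = dist / dt = 118.5 m/s


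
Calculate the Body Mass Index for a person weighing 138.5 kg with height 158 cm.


BMI = weight / height^2
height = 158 cm = 1.58 m
BMI = 138.5 / 1.58^2
BMI = 55.48 kg/m^2


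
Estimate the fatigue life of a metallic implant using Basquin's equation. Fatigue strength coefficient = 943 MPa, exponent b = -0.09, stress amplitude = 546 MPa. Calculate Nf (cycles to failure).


sigma_a = sigma_f' * (2Nf)^b
2Nf = (sigma_a/sigma_f')^(1/b)
2Nf = (546/943)^(1/-0.09)
2Nf = 433.38945
Nf = 216.7


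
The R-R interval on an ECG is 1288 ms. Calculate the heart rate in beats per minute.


HR = 60 / RR_interval(s)
RR = 1288 ms = 1.288 s
HR = 60 / 1.288 = 46.58 bpm


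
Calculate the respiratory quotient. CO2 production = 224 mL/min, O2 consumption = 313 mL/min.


RQ = VCO2 / VO2
RQ = 224 / 313
RQ = 0.7157


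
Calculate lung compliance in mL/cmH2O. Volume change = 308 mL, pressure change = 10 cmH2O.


C = dV / dP
C = 308 / 10
C = 30.8 mL/cmH2O


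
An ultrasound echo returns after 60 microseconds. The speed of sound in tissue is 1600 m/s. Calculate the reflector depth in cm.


depth = c * t / 2
t = 60 us = 6.0000e-05 s
depth = 1600 * 6.0000e-05 / 2
depth = 0.048 m = 4.8 cm


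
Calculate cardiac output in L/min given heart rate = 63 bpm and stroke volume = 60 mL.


CO = HR * SV
CO = 63 * 60 / 1000
CO = 3.78 L/min


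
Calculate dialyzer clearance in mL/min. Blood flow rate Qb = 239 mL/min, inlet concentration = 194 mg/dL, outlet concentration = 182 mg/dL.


K = Qb * (Cb_in - Cb_out) / Cb_in
K = 239 * (194 - 182) / 194
K = 14.78 mL/min


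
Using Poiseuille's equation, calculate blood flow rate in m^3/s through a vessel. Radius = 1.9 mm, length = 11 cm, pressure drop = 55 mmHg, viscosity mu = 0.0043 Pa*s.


Q = pi*r^4*dP / (8*mu*L)
r = 0.0019 m, L = 0.11 m
dP = 55 mmHg = 7332.71 Pa
Q = 7.9337e-05 m^3/s


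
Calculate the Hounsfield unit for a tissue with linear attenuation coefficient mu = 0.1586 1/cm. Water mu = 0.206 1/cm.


HU = ((mu_tissue - mu_water) / mu_water) * 1000
HU = ((0.1586 - 0.206) / 0.206) * 1000
HU = -230.1


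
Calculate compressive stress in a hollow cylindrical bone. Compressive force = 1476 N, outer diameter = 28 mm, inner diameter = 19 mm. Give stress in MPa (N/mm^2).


A = pi*(r_o^2 - r_i^2)
r_o = 14 mm, r_i = 9.5 mm
A = 332.223 mm^2
sigma = F/A = 1476 / 332.223
sigma = 4.443 MPa


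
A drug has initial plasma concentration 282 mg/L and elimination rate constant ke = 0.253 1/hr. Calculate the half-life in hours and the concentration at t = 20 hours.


t_half = ln(2) / ke = 0.693147 / 0.253 = 2.74 hr
C(t) = C0 * exp(-ke*t) = 282 * exp(-0.253*20)
C(20) = 1.789 mg/L


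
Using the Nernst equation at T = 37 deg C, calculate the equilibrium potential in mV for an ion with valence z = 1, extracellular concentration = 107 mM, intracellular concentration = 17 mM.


E = (RT/(zF)) * ln(C_out/C_in)
T = 37 + 273.15 = 310.15 K
E = (8.314 * 310.15 / (1 * 96485)) * ln(107/17)
E = 49.16 mV


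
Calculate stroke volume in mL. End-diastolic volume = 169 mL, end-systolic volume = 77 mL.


SV = EDV - ESV
SV = 169 - 77
SV = 92 mL


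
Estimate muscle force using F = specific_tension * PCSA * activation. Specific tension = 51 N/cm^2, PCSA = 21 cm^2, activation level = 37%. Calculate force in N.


F = sigma * PCSA * activation
F = 51 * 21 * 0.37
F = 396.3 N


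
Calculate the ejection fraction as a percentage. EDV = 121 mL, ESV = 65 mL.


SV = EDV - ESV = 121 - 65 = 56 mL
EF = SV/EDV * 100 = 56/121 * 100
EF = 46.28%


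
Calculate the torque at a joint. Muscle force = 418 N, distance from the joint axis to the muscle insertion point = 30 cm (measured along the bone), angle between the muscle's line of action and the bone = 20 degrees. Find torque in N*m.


Torque = F * d * sin(theta)   (moment arm = d*sin(theta))
d = 30 cm = 0.3 m
Torque = 418 * 0.3 * sin(20)
Torque = 42.89 N*m


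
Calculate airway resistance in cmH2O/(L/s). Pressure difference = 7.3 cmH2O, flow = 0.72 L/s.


R = dP / flow
R = 7.3 / 0.72
R = 10.14 cmH2O/(L/s)


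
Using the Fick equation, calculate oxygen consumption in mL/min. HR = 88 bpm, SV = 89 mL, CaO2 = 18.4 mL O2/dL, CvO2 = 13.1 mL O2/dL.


CO = HR*SV = 88*89/1000 = 7.832 L/min
a-v O2 diff = 18.4 - 13.1 = 5.3 mL/dL
VO2 = CO * (CaO2-CvO2) * 10 dL/L
VO2 = 7.832 * 5.3 * 10
VO2 = 415.1 mL/min


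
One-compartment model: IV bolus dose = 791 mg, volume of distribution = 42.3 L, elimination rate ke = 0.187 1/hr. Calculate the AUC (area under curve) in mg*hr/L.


C0 = Dose/Vd = 791/42.3 = 18.6998 mg/L
AUC = C0/ke = 18.6998/0.187
AUC = 100 mg*hr/L


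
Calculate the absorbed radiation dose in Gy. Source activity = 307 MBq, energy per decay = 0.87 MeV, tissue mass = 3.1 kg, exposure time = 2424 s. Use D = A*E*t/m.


A = 307 MBq = 3.0700e+08 Bq
E = 0.87 MeV = 1.39374e-13 J
D = A*E*t/m = 3.0700e+08*1.39374e-13*2424/3.1
D = 0.03346 Gy


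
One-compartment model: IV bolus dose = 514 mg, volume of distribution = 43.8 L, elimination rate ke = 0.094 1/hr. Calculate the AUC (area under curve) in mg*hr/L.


C0 = Dose/Vd = 514/43.8 = 11.7352 mg/L
AUC = C0/ke = 11.7352/0.094
AUC = 124.8 mg*hr/L


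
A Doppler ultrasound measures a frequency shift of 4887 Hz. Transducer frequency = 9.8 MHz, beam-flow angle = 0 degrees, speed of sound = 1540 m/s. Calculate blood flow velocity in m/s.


v = fd * c / (2 * f0 * cos(theta))
v = 4887 * 1540 / (2 * 9.8000e+06 * cos(0))
v = 0.384 m/s


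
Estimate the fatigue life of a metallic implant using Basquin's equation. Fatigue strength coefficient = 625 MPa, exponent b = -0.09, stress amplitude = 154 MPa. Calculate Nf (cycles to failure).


sigma_a = sigma_f' * (2Nf)^b
2Nf = (sigma_a/sigma_f')^(1/b)
2Nf = (154/625)^(1/-0.09)
2Nf = 5748410
Nf = 2.8742e+06
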